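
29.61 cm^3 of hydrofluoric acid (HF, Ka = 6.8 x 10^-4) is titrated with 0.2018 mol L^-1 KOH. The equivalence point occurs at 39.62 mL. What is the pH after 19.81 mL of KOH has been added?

19.81 mL is exactly half the equivalence volume (39.62/2), i.e. the half-equivalence point.
There, n(HA) = n(A^-), so pH = pKa = -log(6.8 x 10^-4) = 3.17.

3.17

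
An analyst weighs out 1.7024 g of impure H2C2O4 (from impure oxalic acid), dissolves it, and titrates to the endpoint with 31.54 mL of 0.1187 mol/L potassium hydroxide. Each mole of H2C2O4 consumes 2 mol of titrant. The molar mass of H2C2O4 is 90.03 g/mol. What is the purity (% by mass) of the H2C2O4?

n(KOH) = 0.1187 x 0.03154 = 0.003744 mol.
n(H2C2O4) = 0.003744 / 2 = 0.001872 mol.
mass of H2C2O4 = 0.001872 x 90.03 = 0.1685 g.
% purity = 0.1685 / 1.7024 x 100 = 9.90%.

9.90%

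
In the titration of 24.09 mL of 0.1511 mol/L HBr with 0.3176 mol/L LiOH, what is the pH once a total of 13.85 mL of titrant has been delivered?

n(acid) = 0.1511 x 0.02409 = 0.003640 mol; n(LiOH) added = 0.3176 x 0.01385 = 0.004399 mol.
Base is in excess by 0.004399 - 0.003640 = 0.0007588 mol in a total volume of 0.03794 L.
[OH^-] = 0.0007588/0.03794 = 0.02000 M, so pOH = 1.70 and pH = 14.00 - 1.70 = 12.30.

12.30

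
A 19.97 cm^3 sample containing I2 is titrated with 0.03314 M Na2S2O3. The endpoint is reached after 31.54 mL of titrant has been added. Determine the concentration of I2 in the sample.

0.0262 M

n(Na2S2O3) = 0.03314 x 0.03154 = 0.001045 mol.
From the balanced equation, 2 mol Na2S2O3 reacts with 1 mol I2, so n(I2) = 0.001045 x 1/2 = 0.0005226 mol.
[I2] = 0.0005226 / 0.01997 L = 0.0262 M.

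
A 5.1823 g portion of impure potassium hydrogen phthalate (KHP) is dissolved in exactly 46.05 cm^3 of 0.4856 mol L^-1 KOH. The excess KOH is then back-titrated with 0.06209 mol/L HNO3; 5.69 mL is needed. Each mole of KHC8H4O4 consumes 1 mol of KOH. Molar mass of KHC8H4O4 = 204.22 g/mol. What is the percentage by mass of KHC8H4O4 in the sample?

Total n(KOH) added = 0.4856 x 0.04605 = 0.02236 mol.
n(HNO3) used = 0.06209 x 0.005690 = 0.0003533 mol, which equals the excess n(KOH).
So n(KOH) consumed by the sample = 0.02236 - 0.0003533 = 0.02201 mol.
n(KHC8H4O4) = 0.02201 / 1 = 0.02201 mol.
mass KHC8H4O4 = 0.02201 x 204.22 = 4.495 g, so %KHC8H4O4 = 4.495/5.1823 x 100 = 86.7%.

86.7%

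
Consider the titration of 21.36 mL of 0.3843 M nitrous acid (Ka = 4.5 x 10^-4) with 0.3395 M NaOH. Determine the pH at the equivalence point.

n(HNO2) = 0.3843 x 0.02136 = 0.008209 mol; V(NaOH) at equivalence = 0.008209/0.3395 = 0.02418 L.
At equivalence all the acid is converted to NO2-; total volume = 0.02136 + 0.02418 = 0.04554 L, so [NO2-] = 0.008209/0.04554 = 0.1803 M.
Kb = Kw/Ka = 1.0e-14 / 4.5 x 10^-4 = 2.22e-11.
[OH^-] = sqrt(Kb x [NO2-]) = sqrt(2.22e-11 x 0.1803) = 2.00e-6 M.
pOH = 5.70, so pH = 14.00 - 5.70 = 8.30.

8.30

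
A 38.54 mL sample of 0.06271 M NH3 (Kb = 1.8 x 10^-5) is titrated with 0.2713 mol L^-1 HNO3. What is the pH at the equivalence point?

5.27

n(NH3) = 0.06271 x 0.03854 = 0.002417 mol; V(HNO3) at equivalence = 0.002417/0.2713 = 0.008908 L.
At equivalence the base is fully converted to NH4+; total volume = 0.04745 L, so [NH4+] = 0.002417/0.04745 = 0.05094 M.
Ka(NH4+) = Kw/Kb = 1.0e-14 / 1.8 x 10^-5 = 5.56e-10.
[H^+] = sqrt(Ka x [NH4+]) = sqrt(5.56e-10 x 0.05094) = 5.32e-6 M.
pH = -log(5.32e-6) = 5.27.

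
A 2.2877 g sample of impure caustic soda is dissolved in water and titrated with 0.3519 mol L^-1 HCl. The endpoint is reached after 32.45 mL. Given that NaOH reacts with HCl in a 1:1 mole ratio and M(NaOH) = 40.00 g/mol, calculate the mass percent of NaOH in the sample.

n(HCl) = 0.3519 x 0.03245 = 0.01142 mol.
n(NaOH) = 0.01142 / 1 = 0.01142 mol.
mass of NaOH = 0.01142 x 40.00 = 0.4568 g.
% purity = 0.4568 / 2.2877 x 100 = 20.0%.

20.0%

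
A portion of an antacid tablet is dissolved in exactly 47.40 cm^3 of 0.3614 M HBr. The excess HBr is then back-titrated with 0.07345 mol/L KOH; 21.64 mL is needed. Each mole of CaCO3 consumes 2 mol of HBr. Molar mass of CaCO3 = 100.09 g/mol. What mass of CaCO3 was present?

0.778 g

Total n(HBr) added = 0.3614 x 0.04740 = 0.01713 mol.
n(KOH) used = 0.07345 x 0.02164 = 0.001589 mol, which equals the excess n(HBr).
So n(HBr) consumed by the sample = 0.01713 - 0.001589 = 0.01554 mol.
n(CaCO3) = 0.01554 / 2 = 0.007770 mol.
mass = 0.007770 mol x 100.09 g/mol = 0.778 g.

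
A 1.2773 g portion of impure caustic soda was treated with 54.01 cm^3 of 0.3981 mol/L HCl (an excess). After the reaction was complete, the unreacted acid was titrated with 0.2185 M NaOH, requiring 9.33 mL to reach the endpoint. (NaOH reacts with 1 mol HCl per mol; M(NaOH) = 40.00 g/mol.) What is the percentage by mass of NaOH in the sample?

60.9%

Total n(HCl) added = 0.3981 x 0.05401 = 0.02150 mol.
n(NaOH) used = 0.2185 x 0.009330 = 0.002039 mol, which equals the excess n(HCl).
So n(HCl) consumed by the sample = 0.02150 - 0.002039 = 0.01946 mol.
n(NaOH) = 0.01946 / 1 = 0.01946 mol.
mass NaOH = 0.01946 x 40.00 = 0.7785 g, so %NaOH = 0.7785/1.2773 x 100 = 60.9%.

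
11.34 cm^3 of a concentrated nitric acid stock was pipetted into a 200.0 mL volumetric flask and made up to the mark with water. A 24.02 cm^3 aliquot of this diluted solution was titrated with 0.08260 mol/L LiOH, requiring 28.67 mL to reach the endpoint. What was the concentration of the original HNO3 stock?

1.74 M

n(LiOH) = 0.08260 x 0.02867 = 0.002368 mol.
n(HNO3) in the aliquot = 0.002368 mol.
[diluted HNO3] = 0.002368 / 0.02402 = 0.09859 M.
Dilution factor = 200.0/11.34 = 17.64, so [stock] = 0.09859 x 17.64 = 1.74 M.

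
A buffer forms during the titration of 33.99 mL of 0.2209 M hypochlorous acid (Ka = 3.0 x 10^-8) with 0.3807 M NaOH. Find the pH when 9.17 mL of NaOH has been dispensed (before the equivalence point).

Initial n(HClO) = 0.2209 x 0.03399 = 0.007508 mol.
n(NaOH) added = 0.3807 x 0.009170 = 0.003491 mol, converting that many moles of HClO to ClO-.
Remaining n(HClO) = 0.004017 mol; n(ClO-) = 0.003491 mol.
By Henderson-Hasselbalch, pH = pKa + log([A^-]/[HA]) = 7.52 + log(0.003491/0.004017) = 7.52 + (-0.06) = 7.46.

7.46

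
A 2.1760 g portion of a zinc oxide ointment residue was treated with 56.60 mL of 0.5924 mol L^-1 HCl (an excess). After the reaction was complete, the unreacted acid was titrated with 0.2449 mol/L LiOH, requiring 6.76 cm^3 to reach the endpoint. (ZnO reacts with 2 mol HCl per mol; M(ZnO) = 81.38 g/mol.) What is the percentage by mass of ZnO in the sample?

59.6%

Total n(HCl) added = 0.5924 x 0.05660 = 0.03353 mol.
n(LiOH) used = 0.2449 x 0.006760 = 0.001656 mol, which equals the excess n(HCl).
So n(HCl) consumed by the sample = 0.03353 - 0.001656 = 0.03187 mol.
n(ZnO) = 0.03187 / 2 = 0.01594 mol.
mass ZnO = 0.01594 x 81.38 = 1.297 g, so %ZnO = 1.297/2.1760 x 100 = 59.6%.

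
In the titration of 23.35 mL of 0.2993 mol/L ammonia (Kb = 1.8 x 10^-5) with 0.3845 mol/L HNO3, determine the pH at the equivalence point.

5.01

n(NH3) = 0.2993 x 0.02335 = 0.006989 mol; V(HNO3) at equivalence = 0.006989/0.3845 = 0.01818 L.
At equivalence the base is fully converted to NH4+; total volume = 0.04153 L, so [NH4+] = 0.006989/0.04153 = 0.1683 M.
Ka(NH4+) = Kw/Kb = 1.0e-14 / 1.8 x 10^-5 = 5.56e-10.
[H^+] = sqrt(Ka x [NH4+]) = sqrt(5.56e-10 x 0.1683) = 9.67e-6 M.
pH = -log(9.67e-6) = 5.01.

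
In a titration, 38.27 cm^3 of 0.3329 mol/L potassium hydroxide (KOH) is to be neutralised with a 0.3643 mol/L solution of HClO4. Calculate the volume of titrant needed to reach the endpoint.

35.0 mL

n(KOH) = 0.3329 mol/L x 0.03827 L = 0.01274 mol.
At equivalence n(HClO4) = n(KOH) = 0.01274 mol.
V(HClO4) = 0.01274 / 0.3643 = 0.03497 L = 35.0 mL.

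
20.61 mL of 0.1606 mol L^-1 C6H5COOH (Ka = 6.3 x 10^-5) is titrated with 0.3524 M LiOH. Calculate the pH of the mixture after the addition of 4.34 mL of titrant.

4.13

Initial n(C6H5COOH) = 0.1606 x 0.02061 = 0.003310 mol.
n(LiOH) added = 0.3524 x 0.004340 = 0.001529 mol, converting that many moles of C6H5COOH to C6H5COO-.
Remaining n(C6H5COOH) = 0.001781 mol; n(C6H5COO-) = 0.001529 mol.
By Henderson-Hasselbalch, pH = pKa + log([A^-]/[HA]) = 4.20 + log(0.001529/0.001781) = 4.20 + (-0.07) = 4.13.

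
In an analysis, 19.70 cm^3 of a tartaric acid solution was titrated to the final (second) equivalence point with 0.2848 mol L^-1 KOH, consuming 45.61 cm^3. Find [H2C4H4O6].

0.330 M

n(KOH) = 0.2848 x 0.04561 = 0.01299 mol.
At the final (second) equivalence point, 2 mol OH^- react per mol H2C4H4O6, so n(H2C4H4O6) = 0.01299 / 2 = 0.006495 mol.
[H2C4H4O6] = 0.006495 / 0.01970 L = 0.330 M.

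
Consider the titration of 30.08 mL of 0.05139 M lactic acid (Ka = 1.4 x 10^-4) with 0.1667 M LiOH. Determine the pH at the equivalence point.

8.22

n(HC3H5O3) = 0.05139 x 0.03008 = 0.001546 mol; V(LiOH) at equivalence = 0.001546/0.1667 = 0.009273 L.
At equivalence all the acid is converted to C3H5O3-; total volume = 0.03008 + 0.009273 = 0.03935 L, so [C3H5O3-] = 0.001546/0.03935 = 0.03928 M.
Kb = Kw/Ka = 1.0e-14 / 1.4 x 10^-4 = 7.14e-11.
[OH^-] = sqrt(Kb x [C3H5O3-]) = sqrt(7.14e-11 x 0.03928) = 1.68e-6 M.
pOH = 5.78, so pH = 14.00 - 5.78 = 8.22.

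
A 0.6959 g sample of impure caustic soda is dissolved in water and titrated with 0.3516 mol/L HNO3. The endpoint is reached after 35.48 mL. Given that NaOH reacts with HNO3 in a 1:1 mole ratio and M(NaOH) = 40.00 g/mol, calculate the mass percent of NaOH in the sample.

71.7%

n(HNO3) = 0.3516 x 0.03548 = 0.01247 mol.
n(NaOH) = 0.01247 / 1 = 0.01247 mol.
mass of NaOH = 0.01247 x 40.00 = 0.4990 g.
% purity = 0.4990 / 0.6959 x 100 = 71.7%.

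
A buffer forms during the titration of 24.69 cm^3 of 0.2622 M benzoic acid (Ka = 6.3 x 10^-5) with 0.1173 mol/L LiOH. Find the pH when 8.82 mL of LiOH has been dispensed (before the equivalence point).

3.48

Initial n(C6H5COOH) = 0.2622 x 0.02469 = 0.006474 mol.
n(LiOH) added = 0.1173 x 0.008820 = 0.001035 mol, converting that many moles of C6H5COOH to C6H5COO-.
Remaining n(C6H5COOH) = 0.005439 mol; n(C6H5COO-) = 0.001035 mol.
By Henderson-Hasselbalch, pH = pKa + log([A^-]/[HA]) = 4.20 + log(0.001035/0.005439) = 4.20 + (-0.72) = 3.48.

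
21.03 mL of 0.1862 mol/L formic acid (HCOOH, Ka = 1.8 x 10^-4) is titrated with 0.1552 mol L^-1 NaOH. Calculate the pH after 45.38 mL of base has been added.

n(acid) = 0.1862 x 0.02103 = 0.003916 mol; n(NaOH) added = 0.1552 x 0.04538 = 0.007043 mol.
Base is in excess by 0.007043 - 0.003916 = 0.003127 mol in a total volume of 0.06641 L.
[OH^-] = 0.003127/0.06641 = 0.04709 M, so pOH = 1.33 and pH = 14.00 - 1.33 = 12.67.

12.67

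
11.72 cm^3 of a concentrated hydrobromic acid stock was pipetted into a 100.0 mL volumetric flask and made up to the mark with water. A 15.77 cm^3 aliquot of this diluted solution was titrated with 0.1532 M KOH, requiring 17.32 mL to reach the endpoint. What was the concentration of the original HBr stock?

1.44 M

n(KOH) = 0.1532 x 0.01732 = 0.002653 mol.
n(HBr) in the aliquot = 0.002653 mol.
[diluted HBr] = 0.002653 / 0.01577 = 0.1683 M.
Dilution factor = 100.0/11.72 = 8.532, so [stock] = 0.1683 x 8.532 = 1.44 M.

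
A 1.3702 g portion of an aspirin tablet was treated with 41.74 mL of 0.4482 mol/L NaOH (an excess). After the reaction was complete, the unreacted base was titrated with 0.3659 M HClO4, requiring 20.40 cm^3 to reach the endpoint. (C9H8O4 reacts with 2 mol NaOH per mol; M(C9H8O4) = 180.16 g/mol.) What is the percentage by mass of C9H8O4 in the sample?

73.9%

Total n(NaOH) added = 0.4482 x 0.04174 = 0.01871 mol.
n(HClO4) used = 0.3659 x 0.02040 = 0.007464 mol, which equals the excess n(NaOH).
So n(NaOH) consumed by the sample = 0.01871 - 0.007464 = 0.01124 mol.
n(C9H8O4) = 0.01124 / 2 = 0.005622 mol.
mass C9H8O4 = 0.005622 x 180.16 = 1.013 g, so %C9H8O4 = 1.013/1.3702 x 100 = 73.9%.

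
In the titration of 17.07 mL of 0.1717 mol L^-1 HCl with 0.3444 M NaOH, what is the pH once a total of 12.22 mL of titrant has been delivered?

n(acid) = 0.1717 x 0.01707 = 0.002931 mol; n(NaOH) added = 0.3444 x 0.01222 = 0.004209 mol.
Base is in excess by 0.004209 - 0.002931 = 0.001278 mol in a total volume of 0.02929 L.
[OH^-] = 0.001278/0.02929 = 0.04362 M, so pOH = 1.36 and pH = 14.00 - 1.36 = 12.64.

12.64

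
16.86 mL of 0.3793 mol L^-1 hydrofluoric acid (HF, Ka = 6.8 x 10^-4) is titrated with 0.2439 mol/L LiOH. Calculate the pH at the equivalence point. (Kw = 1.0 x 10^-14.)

n(HF) = 0.3793 x 0.01686 = 0.006395 mol; V(LiOH) at equivalence = 0.006395/0.2439 = 0.02622 L.
At equivalence all the acid is converted to F-; total volume = 0.01686 + 0.02622 = 0.04308 L, so [F-] = 0.006395/0.04308 = 0.1484 M.
Kb = Kw/Ka = 1.0e-14 / 6.8 x 10^-4 = 1.47e-11.
[OH^-] = sqrt(Kb x [F-]) = sqrt(1.47e-11 x 0.1484) = 1.48e-6 M.
pOH = 5.83, so pH = 14.00 - 5.83 = 8.17.

8.17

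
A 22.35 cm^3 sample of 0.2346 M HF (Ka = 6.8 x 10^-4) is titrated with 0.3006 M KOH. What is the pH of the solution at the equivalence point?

8.14

n(HF) = 0.2346 x 0.02235 = 0.005243 mol; V(KOH) at equivalence = 0.005243/0.3006 = 0.01744 L.
At equivalence all the acid is converted to F-; total volume = 0.02235 + 0.01744 = 0.03979 L, so [F-] = 0.005243/0.03979 = 0.1318 M.
Kb = Kw/Ka = 1.0e-14 / 6.8 x 10^-4 = 1.47e-11.
[OH^-] = sqrt(Kb x [F-]) = sqrt(1.47e-11 x 0.1318) = 1.39e-6 M.
pOH = 5.86, so pH = 14.00 - 5.86 = 8.14.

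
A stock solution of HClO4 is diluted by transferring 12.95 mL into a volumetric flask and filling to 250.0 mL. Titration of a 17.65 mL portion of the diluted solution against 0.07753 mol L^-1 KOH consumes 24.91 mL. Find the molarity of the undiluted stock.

n(KOH) = 0.07753 x 0.02491 = 0.001931 mol.
n(HClO4) in the aliquot = 0.001931 mol.
[diluted HClO4] = 0.001931 / 0.01765 = 0.1094 M.
Dilution factor = 250.0/12.95 = 19.31, so [stock] = 0.1094 x 19.31 = 2.11 M.

2.11 M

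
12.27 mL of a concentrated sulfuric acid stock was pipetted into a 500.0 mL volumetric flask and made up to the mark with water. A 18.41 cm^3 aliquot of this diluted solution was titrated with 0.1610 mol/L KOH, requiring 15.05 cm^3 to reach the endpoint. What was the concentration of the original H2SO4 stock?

2.68 M

n(KOH) = 0.1610 x 0.01505 = 0.002423 mol.
n(H2SO4) in the aliquot = 0.002423 x 1/2 = 0.001212 mol.
[diluted H2SO4] = 0.001212 / 0.01841 = 0.06581 M.
Dilution factor = 500.0/12.27 = 40.75, so [stock] = 0.06581 x 40.75 = 2.68 M.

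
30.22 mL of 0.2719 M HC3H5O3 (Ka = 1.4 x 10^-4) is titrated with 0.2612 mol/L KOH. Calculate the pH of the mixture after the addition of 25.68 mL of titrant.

Initial n(HC3H5O3) = 0.2719 x 0.03022 = 0.008217 mol.
n(KOH) added = 0.2612 x 0.02568 = 0.006708 mol, converting that many moles of HC3H5O3 to C3H5O3-.
Remaining n(HC3H5O3) = 0.001509 mol; n(C3H5O3-) = 0.006708 mol.
By Henderson-Hasselbalch, pH = pKa + log([A^-]/[HA]) = 3.85 + log(0.006708/0.001509) = 3.85 + (+0.65) = 4.50.

4.50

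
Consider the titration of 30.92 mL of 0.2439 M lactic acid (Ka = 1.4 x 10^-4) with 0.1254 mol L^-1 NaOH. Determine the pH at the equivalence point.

n(HC3H5O3) = 0.2439 x 0.03092 = 0.007541 mol; V(NaOH) at equivalence = 0.007541/0.1254 = 0.06014 L.
At equivalence all the acid is converted to C3H5O3-; total volume = 0.03092 + 0.06014 = 0.09106 L, so [C3H5O3-] = 0.007541/0.09106 = 0.08282 M.
Kb = Kw/Ka = 1.0e-14 / 1.4 x 10^-4 = 7.14e-11.
[OH^-] = sqrt(Kb x [C3H5O3-]) = sqrt(7.14e-11 x 0.08282) = 2.43e-6 M.
pOH = 5.61, so pH = 14.00 - 5.61 = 8.39.

8.39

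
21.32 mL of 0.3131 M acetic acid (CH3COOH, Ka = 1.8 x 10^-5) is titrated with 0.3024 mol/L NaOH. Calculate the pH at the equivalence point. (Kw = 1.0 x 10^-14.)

n(CH3COOH) = 0.3131 x 0.02132 = 0.006675 mol; V(NaOH) at equivalence = 0.006675/0.3024 = 0.02207 L.
At equivalence all the acid is converted to CH3COO-; total volume = 0.02132 + 0.02207 = 0.04339 L, so [CH3COO-] = 0.006675/0.04339 = 0.1538 M.
Kb = Kw/Ka = 1.0e-14 / 1.8 x 10^-5 = 5.56e-10.
[OH^-] = sqrt(Kb x [CH3COO-]) = sqrt(5.56e-10 x 0.1538) = 9.24e-6 M.
pOH = 5.03, so pH = 14.00 - 5.03 = 8.97.

8.97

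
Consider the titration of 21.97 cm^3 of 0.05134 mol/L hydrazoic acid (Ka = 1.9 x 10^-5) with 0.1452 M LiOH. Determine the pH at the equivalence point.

8.65

n(HN3) = 0.05134 x 0.02197 = 0.001128 mol; V(LiOH) at equivalence = 0.001128/0.1452 = 0.007768 L.
At equivalence all the acid is converted to N3-; total volume = 0.02197 + 0.007768 = 0.02974 L, so [N3-] = 0.001128/0.02974 = 0.03793 M.
Kb = Kw/Ka = 1.0e-14 / 1.9 x 10^-5 = 5.26e-10.
[OH^-] = sqrt(Kb x [N3-]) = sqrt(5.26e-10 x 0.03793) = 4.47e-6 M.
pOH = 5.35, so pH = 14.00 - 5.35 = 8.65.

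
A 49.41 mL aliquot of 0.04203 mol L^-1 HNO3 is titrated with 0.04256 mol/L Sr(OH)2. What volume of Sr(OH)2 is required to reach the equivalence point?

24.4 mL

n(HNO3) = 0.04203 mol/L x 0.04941 L = 0.002077 mol.
The neutralisation is 2 HNO3 : 1 Sr(OH)2, so n(Sr(OH)2) = 0.002077 x 1/2 = 0.001038 mol.
V(Sr(OH)2) = 0.001038 / 0.04256 = 0.02440 L = 24.4 mL.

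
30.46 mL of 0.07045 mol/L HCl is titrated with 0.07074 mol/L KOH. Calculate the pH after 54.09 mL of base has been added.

12.30

n(acid) = 0.07045 x 0.03046 = 0.002146 mol; n(KOH) added = 0.07074 x 0.05409 = 0.003826 mol.
Base is in excess by 0.003826 - 0.002146 = 0.001680 mol in a total volume of 0.08455 L.
[OH^-] = 0.001680/0.08455 = 0.01987 M, so pOH = 1.70 and pH = 14.00 - 1.70 = 12.30.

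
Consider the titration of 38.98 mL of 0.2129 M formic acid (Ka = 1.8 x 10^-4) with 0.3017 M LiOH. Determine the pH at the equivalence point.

8.42

n(HCOOH) = 0.2129 x 0.03898 = 0.008299 mol; V(LiOH) at equivalence = 0.008299/0.3017 = 0.02751 L.
At equivalence all the acid is converted to HCOO-; total volume = 0.03898 + 0.02751 = 0.06649 L, so [HCOO-] = 0.008299/0.06649 = 0.1248 M.
Kb = Kw/Ka = 1.0e-14 / 1.8 x 10^-4 = 5.56e-11.
[OH^-] = sqrt(Kb x [HCOO-]) = sqrt(5.56e-11 x 0.1248) = 2.63e-6 M.
pOH = 5.58, so pH = 14.00 - 5.58 = 8.42.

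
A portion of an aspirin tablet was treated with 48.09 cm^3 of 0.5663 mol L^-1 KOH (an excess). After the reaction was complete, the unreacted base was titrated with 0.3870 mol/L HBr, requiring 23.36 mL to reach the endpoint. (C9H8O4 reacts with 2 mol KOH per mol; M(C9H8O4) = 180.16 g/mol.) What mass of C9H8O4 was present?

1.64 g

Total n(KOH) added = 0.5663 x 0.04809 = 0.02723 mol.
n(HBr) used = 0.3870 x 0.02336 = 0.009040 mol, which equals the excess n(KOH).
So n(KOH) consumed by the sample = 0.02723 - 0.009040 = 0.01819 mol.
n(C9H8O4) = 0.01819 / 2 = 0.009097 mol.
mass = 0.009097 mol x 180.16 g/mol = 1.64 g.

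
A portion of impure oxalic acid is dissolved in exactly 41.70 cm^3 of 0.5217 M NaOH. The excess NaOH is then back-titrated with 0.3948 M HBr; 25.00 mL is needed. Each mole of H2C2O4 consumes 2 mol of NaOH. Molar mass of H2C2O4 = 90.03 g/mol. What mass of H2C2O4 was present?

Total n(NaOH) added = 0.5217 x 0.04170 = 0.02175 mol.
n(HBr) used = 0.3948 x 0.02500 = 0.009870 mol, which equals the excess n(NaOH).
So n(NaOH) consumed by the sample = 0.02175 - 0.009870 = 0.01188 mol.
n(H2C2O4) = 0.01188 / 2 = 0.005942 mol.
mass = 0.005942 mol x 90.03 g/mol = 0.535 g.

0.535 g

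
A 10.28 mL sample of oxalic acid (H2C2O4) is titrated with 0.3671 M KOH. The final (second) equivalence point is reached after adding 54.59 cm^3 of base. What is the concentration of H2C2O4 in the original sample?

n(KOH) = 0.3671 x 0.05459 = 0.02004 mol.
At the final (second) equivalence point, 2 mol OH^- react per mol H2C2O4, so n(H2C2O4) = 0.02004 / 2 = 0.01002 mol.
[H2C2O4] = 0.01002 / 0.01028 L = 0.975 M.

0.975 M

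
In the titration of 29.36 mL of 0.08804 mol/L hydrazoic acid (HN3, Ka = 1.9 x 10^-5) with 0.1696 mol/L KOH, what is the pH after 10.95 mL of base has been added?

5.13

Initial n(HN3) = 0.08804 x 0.02936 = 0.002585 mol.
n(KOH) added = 0.1696 x 0.01095 = 0.001857 mol, converting that many moles of HN3 to N3-.
Remaining n(HN3) = 0.0007277 mol; n(N3-) = 0.001857 mol.
By Henderson-Hasselbalch, pH = pKa + log([A^-]/[HA]) = 4.72 + log(0.001857/0.0007277) = 4.72 + (+0.41) = 5.13.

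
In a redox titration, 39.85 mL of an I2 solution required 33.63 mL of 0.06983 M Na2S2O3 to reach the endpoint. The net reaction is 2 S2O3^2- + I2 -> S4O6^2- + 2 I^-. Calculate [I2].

0.0295 M

n(Na2S2O3) = 0.06983 x 0.03363 = 0.002348 mol.
From the balanced equation, 2 mol Na2S2O3 reacts with 1 mol I2, so n(I2) = 0.002348 x 1/2 = 0.001174 mol.
[I2] = 0.001174 / 0.03985 L = 0.0295 M.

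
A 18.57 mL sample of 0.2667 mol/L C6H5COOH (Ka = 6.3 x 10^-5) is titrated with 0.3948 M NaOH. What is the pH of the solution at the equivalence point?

8.70

n(C6H5COOH) = 0.2667 x 0.01857 = 0.004953 mol; V(NaOH) at equivalence = 0.004953/0.3948 = 0.01254 L.
At equivalence all the acid is converted to C6H5COO-; total volume = 0.01857 + 0.01254 = 0.03111 L, so [C6H5COO-] = 0.004953/0.03111 = 0.1592 M.
Kb = Kw/Ka = 1.0e-14 / 6.3 x 10^-5 = 1.59e-10.
[OH^-] = sqrt(Kb x [C6H5COO-]) = sqrt(1.59e-10 x 0.1592) = 5.03e-6 M.
pOH = 5.30, so pH = 14.00 - 5.30 = 8.70.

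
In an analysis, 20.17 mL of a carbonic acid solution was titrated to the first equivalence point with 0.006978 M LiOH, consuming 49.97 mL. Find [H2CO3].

n(LiOH) = 0.006978 x 0.04997 = 0.0003487 mol.
At the first equivalence point, 1 mol OH^- react per mol H2CO3, so n(H2CO3) = 0.0003487 / 1 = 0.0003487 mol.
[H2CO3] = 0.0003487 / 0.02017 L = 0.0173 M.

0.0173 M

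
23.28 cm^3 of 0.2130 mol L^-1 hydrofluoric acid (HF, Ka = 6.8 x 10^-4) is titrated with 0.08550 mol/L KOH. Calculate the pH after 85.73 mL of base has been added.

n(acid) = 0.2130 x 0.02328 = 0.004959 mol; n(KOH) added = 0.08550 x 0.08573 = 0.007330 mol.
Base is in excess by 0.007330 - 0.004959 = 0.002371 mol in a total volume of 0.1090 L.
[OH^-] = 0.002371/0.1090 = 0.02175 M, so pOH = 1.66 and pH = 14.00 - 1.66 = 12.34.

12.34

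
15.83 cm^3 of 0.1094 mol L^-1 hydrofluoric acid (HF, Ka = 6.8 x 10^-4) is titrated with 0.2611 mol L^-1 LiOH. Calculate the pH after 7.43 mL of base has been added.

n(acid) = 0.1094 x 0.01583 = 0.001732 mol; n(LiOH) added = 0.2611 x 0.007430 = 0.001940 mol.
Base is in excess by 0.001940 - 0.001732 = 0.0002082 mol in a total volume of 0.02326 L.
[OH^-] = 0.0002082/0.02326 = 0.008950 M, so pOH = 2.05 and pH = 14.00 - 2.05 = 11.95.

11.95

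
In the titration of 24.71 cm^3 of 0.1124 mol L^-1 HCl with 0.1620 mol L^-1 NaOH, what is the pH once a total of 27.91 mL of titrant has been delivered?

12.52

n(acid) = 0.1124 x 0.02471 = 0.002777 mol; n(NaOH) added = 0.1620 x 0.02791 = 0.004521 mol.
Base is in excess by 0.004521 - 0.002777 = 0.001744 mol in a total volume of 0.05262 L.
[OH^-] = 0.001744/0.05262 = 0.03314 M, so pOH = 1.48 and pH = 14.00 - 1.48 = 12.52.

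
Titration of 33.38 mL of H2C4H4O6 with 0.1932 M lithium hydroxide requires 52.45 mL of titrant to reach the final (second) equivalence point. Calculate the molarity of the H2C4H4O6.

n(LiOH) = 0.1932 x 0.05245 = 0.01013 mol.
At the final (second) equivalence point, 2 mol OH^- react per mol H2C4H4O6, so n(H2C4H4O6) = 0.01013 / 2 = 0.005067 mol.
[H2C4H4O6] = 0.005067 / 0.03338 L = 0.152 M.

0.152 M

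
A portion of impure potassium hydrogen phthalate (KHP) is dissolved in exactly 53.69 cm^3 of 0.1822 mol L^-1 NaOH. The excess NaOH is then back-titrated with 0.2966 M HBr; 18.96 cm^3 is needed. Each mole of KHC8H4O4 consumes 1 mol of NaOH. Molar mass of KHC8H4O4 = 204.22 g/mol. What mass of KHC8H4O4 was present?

Total n(NaOH) added = 0.1822 x 0.05369 = 0.009782 mol.
n(HBr) used = 0.2966 x 0.01896 = 0.005624 mol, which equals the excess n(NaOH).
So n(NaOH) consumed by the sample = 0.009782 - 0.005624 = 0.004159 mol.
n(KHC8H4O4) = 0.004159 / 1 = 0.004159 mol.
mass = 0.004159 mol x 204.22 g/mol = 0.849 g.

0.849 g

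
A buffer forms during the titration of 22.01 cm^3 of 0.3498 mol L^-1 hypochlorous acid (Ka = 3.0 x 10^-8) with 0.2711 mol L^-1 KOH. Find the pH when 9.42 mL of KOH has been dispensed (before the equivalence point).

Initial n(HClO) = 0.3498 x 0.02201 = 0.007699 mol.
n(KOH) added = 0.2711 x 0.009420 = 0.002554 mol, converting that many moles of HClO to ClO-.
Remaining n(HClO) = 0.005145 mol; n(ClO-) = 0.002554 mol.
By Henderson-Hasselbalch, pH = pKa + log([A^-]/[HA]) = 7.52 + log(0.002554/0.005145) = 7.52 + (-0.30) = 7.22.

7.22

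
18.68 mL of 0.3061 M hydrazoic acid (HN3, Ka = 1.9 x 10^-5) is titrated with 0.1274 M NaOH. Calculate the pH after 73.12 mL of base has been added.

12.59

n(acid) = 0.3061 x 0.01868 = 0.005718 mol; n(NaOH) added = 0.1274 x 0.07312 = 0.009315 mol.
Base is in excess by 0.009315 - 0.005718 = 0.003598 mol in a total volume of 0.09180 L.
[OH^-] = 0.003598/0.09180 = 0.03919 M, so pOH = 1.41 and pH = 14.00 - 1.41 = 12.59.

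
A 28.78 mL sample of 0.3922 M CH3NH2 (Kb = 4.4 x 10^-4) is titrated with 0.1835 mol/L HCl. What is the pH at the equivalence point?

n(CH3NH2) = 0.3922 x 0.02878 = 0.01129 mol; V(HCl) at equivalence = 0.01129/0.1835 = 0.06151 L.
At equivalence the base is fully converted to CH3NH3+; total volume = 0.09029 L, so [CH3NH3+] = 0.01129/0.09029 = 0.1250 M.
Ka(CH3NH3+) = Kw/Kb = 1.0e-14 / 4.4 x 10^-4 = 2.27e-11.
[H^+] = sqrt(Ka x [CH3NH3+]) = sqrt(2.27e-11 x 0.1250) = 1.69e-6 M.
pH = -log(1.69e-6) = 5.77.

5.77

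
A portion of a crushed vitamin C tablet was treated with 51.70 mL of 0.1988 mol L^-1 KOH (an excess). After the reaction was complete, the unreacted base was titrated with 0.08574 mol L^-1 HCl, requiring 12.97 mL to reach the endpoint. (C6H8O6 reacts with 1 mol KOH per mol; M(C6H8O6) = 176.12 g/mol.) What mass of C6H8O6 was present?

1.61 g

Total n(KOH) added = 0.1988 x 0.05170 = 0.01028 mol.
n(HCl) used = 0.08574 x 0.01297 = 0.001112 mol, which equals the excess n(KOH).
So n(KOH) consumed by the sample = 0.01028 - 0.001112 = 0.009166 mol.
n(C6H8O6) = 0.009166 / 1 = 0.009166 mol.
mass = 0.009166 mol x 176.12 g/mol = 1.61 g.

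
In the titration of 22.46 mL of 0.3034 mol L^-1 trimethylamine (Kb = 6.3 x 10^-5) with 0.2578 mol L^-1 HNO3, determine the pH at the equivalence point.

5.33

n((CH3)3N) = 0.3034 x 0.02246 = 0.006814 mol; V(HNO3) at equivalence = 0.006814/0.2578 = 0.02643 L.
At equivalence the base is fully converted to (CH3)3NH+; total volume = 0.04889 L, so [(CH3)3NH+] = 0.006814/0.04889 = 0.1394 M.
Ka((CH3)3NH+) = Kw/Kb = 1.0e-14 / 6.3 x 10^-5 = 1.59e-10.
[H^+] = sqrt(Ka x [(CH3)3NH+]) = sqrt(1.59e-10 x 0.1394) = 4.70e-6 M.
pH = -log(4.70e-6) = 5.33.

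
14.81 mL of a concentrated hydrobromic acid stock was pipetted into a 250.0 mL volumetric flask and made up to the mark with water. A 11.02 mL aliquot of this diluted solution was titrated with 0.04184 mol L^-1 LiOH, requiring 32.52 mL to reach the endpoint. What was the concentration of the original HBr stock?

n(LiOH) = 0.04184 x 0.03252 = 0.001361 mol.
n(HBr) in the aliquot = 0.001361 mol.
[diluted HBr] = 0.001361 / 0.01102 = 0.1235 M.
Dilution factor = 250.0/14.81 = 16.88, so [stock] = 0.1235 x 16.88 = 2.08 M.

2.08 M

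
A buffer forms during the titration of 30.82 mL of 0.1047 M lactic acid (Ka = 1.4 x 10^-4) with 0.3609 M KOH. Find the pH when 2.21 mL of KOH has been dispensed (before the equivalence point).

Initial n(HC3H5O3) = 0.1047 x 0.03082 = 0.003227 mol.
n(KOH) added = 0.3609 x 0.002210 = 0.0007976 mol, converting that many moles of HC3H5O3 to C3H5O3-.
Remaining n(HC3H5O3) = 0.002429 mol; n(C3H5O3-) = 0.0007976 mol.
By Henderson-Hasselbalch, pH = pKa + log([A^-]/[HA]) = 3.85 + log(0.0007976/0.002429) = 3.85 + (-0.48) = 3.37.

3.37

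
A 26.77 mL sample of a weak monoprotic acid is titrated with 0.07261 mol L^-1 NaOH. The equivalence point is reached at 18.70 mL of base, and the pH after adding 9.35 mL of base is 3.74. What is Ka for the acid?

9.35 mL is half of the equivalence volume, so this is the half-equivalence point where [HA] = [A^-].
At half-equivalence pH = pKa, so pKa = 3.74.
Ka = 10^(-3.74) = 1.8 x 10^-4.

1.8 x 10^-4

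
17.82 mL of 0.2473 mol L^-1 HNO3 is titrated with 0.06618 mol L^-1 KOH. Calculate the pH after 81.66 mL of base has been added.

n(acid) = 0.2473 x 0.01782 = 0.004407 mol; n(KOH) added = 0.06618 x 0.08166 = 0.005404 mol.
Base is in excess by 0.005404 - 0.004407 = 0.0009974 mol in a total volume of 0.09948 L.
[OH^-] = 0.0009974/0.09948 = 0.01003 M, so pOH = 2.00 and pH = 14.00 - 2.00 = 12.00.

12.00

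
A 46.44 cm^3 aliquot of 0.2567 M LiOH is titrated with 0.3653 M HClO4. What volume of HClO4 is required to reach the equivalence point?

32.6 mL

n(LiOH) = 0.2567 mol/L x 0.04644 L = 0.01192 mol.
At equivalence n(HClO4) = n(LiOH) = 0.01192 mol.
V(HClO4) = 0.01192 / 0.3653 = 0.03263 L = 32.6 mL.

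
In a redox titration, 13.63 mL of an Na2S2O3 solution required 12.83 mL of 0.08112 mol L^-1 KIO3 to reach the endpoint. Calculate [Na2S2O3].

0.458 M

n(KIO3) = 0.08112 x 0.01283 = 0.001041 mol.
From the balanced equation, 1 mol KIO3 reacts with 6 mol Na2S2O3, so n(Na2S2O3) = 0.001041 x 6/1 = 0.006245 mol.
[Na2S2O3] = 0.006245 / 0.01363 L = 0.458 M.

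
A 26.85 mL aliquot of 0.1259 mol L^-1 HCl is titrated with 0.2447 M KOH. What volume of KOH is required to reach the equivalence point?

n(HCl) = 0.1259 mol/L x 0.02685 L = 0.003380 mol.
At equivalence n(KOH) = n(HCl) = 0.003380 mol.
V(KOH) = 0.003380 / 0.2447 = 0.01381 L = 13.8 mL.

13.8 mL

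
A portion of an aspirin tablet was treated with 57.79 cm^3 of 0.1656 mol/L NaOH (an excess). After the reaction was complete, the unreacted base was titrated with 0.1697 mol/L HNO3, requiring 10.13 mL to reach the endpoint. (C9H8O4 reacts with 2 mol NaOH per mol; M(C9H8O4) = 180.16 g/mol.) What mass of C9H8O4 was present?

Total n(NaOH) added = 0.1656 x 0.05779 = 0.009570 mol.
n(HNO3) used = 0.1697 x 0.01013 = 0.001719 mol, which equals the excess n(NaOH).
So n(NaOH) consumed by the sample = 0.009570 - 0.001719 = 0.007851 mol.
n(C9H8O4) = 0.007851 / 2 = 0.003925 mol.
mass = 0.003925 mol x 180.16 g/mol = 0.707 g.

0.707 g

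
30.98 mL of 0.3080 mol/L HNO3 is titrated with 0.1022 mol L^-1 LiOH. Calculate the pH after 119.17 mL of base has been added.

12.24

n(acid) = 0.3080 x 0.03098 = 0.009542 mol; n(LiOH) added = 0.1022 x 0.1192 = 0.01218 mol.
Base is in excess by 0.01218 - 0.009542 = 0.002637 mol in a total volume of 0.1502 L.
[OH^-] = 0.002637/0.1502 = 0.01756 M, so pOH = 1.76 and pH = 14.00 - 1.76 = 12.24.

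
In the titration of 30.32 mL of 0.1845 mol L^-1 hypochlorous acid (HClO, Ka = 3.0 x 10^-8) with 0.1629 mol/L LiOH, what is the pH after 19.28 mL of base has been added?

Initial n(HClO) = 0.1845 x 0.03032 = 0.005594 mol.
n(LiOH) added = 0.1629 x 0.01928 = 0.003141 mol, converting that many moles of HClO to ClO-.
Remaining n(HClO) = 0.002453 mol; n(ClO-) = 0.003141 mol.
By Henderson-Hasselbalch, pH = pKa + log([A^-]/[HA]) = 7.52 + log(0.003141/0.002453) = 7.52 + (+0.11) = 7.63.

7.63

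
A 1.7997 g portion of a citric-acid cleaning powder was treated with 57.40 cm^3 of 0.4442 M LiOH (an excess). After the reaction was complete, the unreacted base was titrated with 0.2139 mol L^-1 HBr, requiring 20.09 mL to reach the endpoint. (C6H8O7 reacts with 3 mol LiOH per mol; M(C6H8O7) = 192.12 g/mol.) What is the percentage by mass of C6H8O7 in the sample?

75.4%

Total n(LiOH) added = 0.4442 x 0.05740 = 0.02550 mol.
n(HBr) used = 0.2139 x 0.02009 = 0.004297 mol, which equals the excess n(LiOH).
So n(LiOH) consumed by the sample = 0.02550 - 0.004297 = 0.02120 mol.
n(C6H8O7) = 0.02120 / 3 = 0.007067 mol.
mass C6H8O7 = 0.007067 x 192.12 = 1.358 g, so %C6H8O7 = 1.358/1.7997 x 100 = 75.4%.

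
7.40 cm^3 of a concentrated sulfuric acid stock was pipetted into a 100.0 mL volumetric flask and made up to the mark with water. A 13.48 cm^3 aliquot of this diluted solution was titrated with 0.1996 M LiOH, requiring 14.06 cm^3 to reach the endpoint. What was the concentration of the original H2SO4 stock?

n(LiOH) = 0.1996 x 0.01406 = 0.002806 mol.
n(H2SO4) in the aliquot = 0.002806 x 1/2 = 0.001403 mol.
[diluted H2SO4] = 0.001403 / 0.01348 = 0.1041 M.
Dilution factor = 100.0/7.400 = 13.51, so [stock] = 0.1041 x 13.51 = 1.41 M.

1.41 M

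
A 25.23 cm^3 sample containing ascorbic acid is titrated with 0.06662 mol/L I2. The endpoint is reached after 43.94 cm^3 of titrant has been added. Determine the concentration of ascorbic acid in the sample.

n(I2) = 0.06662 x 0.04394 = 0.002927 mol.
From the balanced equation, 1 mol I2 reacts with 1 mol ascorbic acid, so n(ascorbic acid) = 0.002927 x 1/1 = 0.002927 mol.
[ascorbic acid] = 0.002927 / 0.02523 L = 0.116 M.

0.116 M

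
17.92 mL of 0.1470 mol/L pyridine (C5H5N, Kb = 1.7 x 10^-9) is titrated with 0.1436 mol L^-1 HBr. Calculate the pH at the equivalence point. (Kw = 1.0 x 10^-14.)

3.18

n(C5H5N) = 0.1470 x 0.01792 = 0.002634 mol; V(HBr) at equivalence = 0.002634/0.1436 = 0.01834 L.
At equivalence the base is fully converted to C5H5NH+; total volume = 0.03626 L, so [C5H5NH+] = 0.002634/0.03626 = 0.07264 M.
Ka(C5H5NH+) = Kw/Kb = 1.0e-14 / 1.7 x 10^-9 = 5.88e-6.
[H^+] = sqrt(Ka x [C5H5NH+]) = sqrt(5.88e-6 x 0.07264) = 0.000654 M.
pH = -log(0.000654) = 3.18.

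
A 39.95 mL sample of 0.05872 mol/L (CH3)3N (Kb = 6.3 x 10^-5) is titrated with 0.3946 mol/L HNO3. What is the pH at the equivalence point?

n((CH3)3N) = 0.05872 x 0.03995 = 0.002346 mol; V(HNO3) at equivalence = 0.002346/0.3946 = 0.005945 L.
At equivalence the base is fully converted to (CH3)3NH+; total volume = 0.04589 L, so [(CH3)3NH+] = 0.002346/0.04589 = 0.05111 M.
Ka((CH3)3NH+) = Kw/Kb = 1.0e-14 / 6.3 x 10^-5 = 1.59e-10.
[H^+] = sqrt(Ka x [(CH3)3NH+]) = sqrt(1.59e-10 x 0.05111) = 2.85e-6 M.
pH = -log(2.85e-6) = 5.55.

5.55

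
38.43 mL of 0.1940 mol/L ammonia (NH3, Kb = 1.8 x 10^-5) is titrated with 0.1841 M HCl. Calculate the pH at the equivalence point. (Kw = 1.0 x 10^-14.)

5.14

n(NH3) = 0.1940 x 0.03843 = 0.007455 mol; V(HCl) at equivalence = 0.007455/0.1841 = 0.04050 L.
At equivalence the base is fully converted to NH4+; total volume = 0.07893 L, so [NH4+] = 0.007455/0.07893 = 0.09446 M.
Ka(NH4+) = Kw/Kb = 1.0e-14 / 1.8 x 10^-5 = 5.56e-10.
[H^+] = sqrt(Ka x [NH4+]) = sqrt(5.56e-10 x 0.09446) = 7.24e-6 M.
pH = -log(7.24e-6) = 5.14.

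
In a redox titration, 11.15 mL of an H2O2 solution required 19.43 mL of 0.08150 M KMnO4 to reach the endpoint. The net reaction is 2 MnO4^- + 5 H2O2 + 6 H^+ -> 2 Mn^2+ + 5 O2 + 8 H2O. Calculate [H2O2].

0.355 M

n(KMnO4) = 0.08150 x 0.01943 = 0.001584 mol.
From the balanced equation, 2 mol KMnO4 reacts with 5 mol H2O2, so n(H2O2) = 0.001584 x 5/2 = 0.003959 mol.
[H2O2] = 0.003959 / 0.01115 L = 0.355 M.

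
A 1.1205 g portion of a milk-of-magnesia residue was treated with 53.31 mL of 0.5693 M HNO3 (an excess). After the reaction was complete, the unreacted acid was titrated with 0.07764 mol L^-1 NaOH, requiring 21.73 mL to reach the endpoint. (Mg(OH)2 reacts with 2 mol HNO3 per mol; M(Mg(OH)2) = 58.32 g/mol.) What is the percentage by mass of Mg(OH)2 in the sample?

74.6%

Total n(HNO3) added = 0.5693 x 0.05331 = 0.03035 mol.
n(NaOH) used = 0.07764 x 0.02173 = 0.001687 mol, which equals the excess n(HNO3).
So n(HNO3) consumed by the sample = 0.03035 - 0.001687 = 0.02866 mol.
n(Mg(OH)2) = 0.02866 / 2 = 0.01433 mol.
mass Mg(OH)2 = 0.01433 x 58.32 = 0.8358 g, so %Mg(OH)2 = 0.8358/1.1205 x 100 = 74.6%.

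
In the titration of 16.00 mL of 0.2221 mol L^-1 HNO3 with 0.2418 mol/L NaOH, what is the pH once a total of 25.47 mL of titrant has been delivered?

12.80

n(acid) = 0.2221 x 0.01600 = 0.003554 mol; n(NaOH) added = 0.2418 x 0.02547 = 0.006159 mol.
Base is in excess by 0.006159 - 0.003554 = 0.002605 mol in a total volume of 0.04147 L.
[OH^-] = 0.002605/0.04147 = 0.06282 M, so pOH = 1.20 and pH = 14.00 - 1.20 = 12.80.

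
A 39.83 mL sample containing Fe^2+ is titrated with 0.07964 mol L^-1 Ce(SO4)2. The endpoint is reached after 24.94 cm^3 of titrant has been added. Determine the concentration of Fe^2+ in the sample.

0.0499 M

n(Ce(SO4)2) = 0.07964 x 0.02494 = 0.001986 mol.
From the balanced equation, 1 mol Ce(SO4)2 reacts with 1 mol Fe^2+, so n(Fe^2+) = 0.001986 x 1/1 = 0.001986 mol.
[Fe^2+] = 0.001986 / 0.03983 L = 0.0499 M.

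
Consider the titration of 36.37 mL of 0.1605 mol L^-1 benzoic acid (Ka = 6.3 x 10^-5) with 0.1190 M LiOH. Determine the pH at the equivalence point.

n(C6H5COOH) = 0.1605 x 0.03637 = 0.005837 mol; V(LiOH) at equivalence = 0.005837/0.1190 = 0.04905 L.
At equivalence all the acid is converted to C6H5COO-; total volume = 0.03637 + 0.04905 = 0.08542 L, so [C6H5COO-] = 0.005837/0.08542 = 0.06833 M.
Kb = Kw/Ka = 1.0e-14 / 6.3 x 10^-5 = 1.59e-10.
[OH^-] = sqrt(Kb x [C6H5COO-]) = sqrt(1.59e-10 x 0.06833) = 3.29e-6 M.
pOH = 5.48, so pH = 14.00 - 5.48 = 8.52.

8.52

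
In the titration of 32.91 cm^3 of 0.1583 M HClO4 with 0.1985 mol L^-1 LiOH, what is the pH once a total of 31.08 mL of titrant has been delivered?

n(acid) = 0.1583 x 0.03291 = 0.005210 mol; n(LiOH) added = 0.1985 x 0.03108 = 0.006169 mol.
Base is in excess by 0.006169 - 0.005210 = 0.0009597 mol in a total volume of 0.06399 L.
[OH^-] = 0.0009597/0.06399 = 0.01500 M, so pOH = 1.82 and pH = 14.00 - 1.82 = 12.18.

12.18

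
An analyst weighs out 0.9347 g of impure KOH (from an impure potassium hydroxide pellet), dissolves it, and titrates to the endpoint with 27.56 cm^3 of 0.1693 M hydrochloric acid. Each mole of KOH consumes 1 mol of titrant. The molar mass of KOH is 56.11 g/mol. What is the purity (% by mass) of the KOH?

28.0%

n(HCl) = 0.1693 x 0.02756 = 0.004666 mol.
n(KOH) = 0.004666 / 1 = 0.004666 mol.
mass of KOH = 0.004666 x 56.11 = 0.2618 g.
% purity = 0.2618 / 0.9347 x 100 = 28.0%.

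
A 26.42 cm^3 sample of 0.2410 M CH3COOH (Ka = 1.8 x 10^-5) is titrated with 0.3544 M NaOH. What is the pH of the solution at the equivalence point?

8.95

n(CH3COOH) = 0.2410 x 0.02642 = 0.006367 mol; V(NaOH) at equivalence = 0.006367/0.3544 = 0.01797 L.
At equivalence all the acid is converted to CH3COO-; total volume = 0.02642 + 0.01797 = 0.04439 L, so [CH3COO-] = 0.006367/0.04439 = 0.1435 M.
Kb = Kw/Ka = 1.0e-14 / 1.8 x 10^-5 = 5.56e-10.
[OH^-] = sqrt(Kb x [CH3COO-]) = sqrt(5.56e-10 x 0.1435) = 8.93e-6 M.
pOH = 5.05, so pH = 14.00 - 5.05 = 8.95.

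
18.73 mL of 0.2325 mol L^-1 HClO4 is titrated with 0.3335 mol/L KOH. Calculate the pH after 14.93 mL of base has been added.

n(acid) = 0.2325 x 0.01873 = 0.004355 mol; n(KOH) added = 0.3335 x 0.01493 = 0.004979 mol.
Base is in excess by 0.004979 - 0.004355 = 0.0006244 mol in a total volume of 0.03366 L.
[OH^-] = 0.0006244/0.03366 = 0.01855 M, so pOH = 1.73 and pH = 14.00 - 1.73 = 12.27.

12.27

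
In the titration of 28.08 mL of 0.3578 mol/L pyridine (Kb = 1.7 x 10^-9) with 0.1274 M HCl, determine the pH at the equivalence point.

n(C5H5N) = 0.3578 x 0.02808 = 0.01005 mol; V(HCl) at equivalence = 0.01005/0.1274 = 0.07886 L.
At equivalence the base is fully converted to C5H5NH+; total volume = 0.1069 L, so [C5H5NH+] = 0.01005/0.1069 = 0.09395 M.
Ka(C5H5NH+) = Kw/Kb = 1.0e-14 / 1.7 x 10^-9 = 5.88e-6.
[H^+] = sqrt(Ka x [C5H5NH+]) = sqrt(5.88e-6 x 0.09395) = 0.000743 M.
pH = -log(0.000743) = 3.13.

3.13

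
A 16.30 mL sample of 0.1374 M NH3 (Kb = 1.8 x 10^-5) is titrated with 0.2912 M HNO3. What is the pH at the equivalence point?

n(NH3) = 0.1374 x 0.01630 = 0.002240 mol; V(HNO3) at equivalence = 0.002240/0.2912 = 0.007691 L.
At equivalence the base is fully converted to NH4+; total volume = 0.02399 L, so [NH4+] = 0.002240/0.02399 = 0.09335 M.
Ka(NH4+) = Kw/Kb = 1.0e-14 / 1.8 x 10^-5 = 5.56e-10.
[H^+] = sqrt(Ka x [NH4+]) = sqrt(5.56e-10 x 0.09335) = 7.20e-6 M.
pH = -log(7.20e-6) = 5.14.

5.14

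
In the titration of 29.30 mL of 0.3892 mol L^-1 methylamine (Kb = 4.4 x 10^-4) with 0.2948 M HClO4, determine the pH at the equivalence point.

5.71

n(CH3NH2) = 0.3892 x 0.02930 = 0.01140 mol; V(HClO4) at equivalence = 0.01140/0.2948 = 0.03868 L.
At equivalence the base is fully converted to CH3NH3+; total volume = 0.06798 L, so [CH3NH3+] = 0.01140/0.06798 = 0.1677 M.
Ka(CH3NH3+) = Kw/Kb = 1.0e-14 / 4.4 x 10^-4 = 2.27e-11.
[H^+] = sqrt(Ka x [CH3NH3+]) = sqrt(2.27e-11 x 0.1677) = 1.95e-6 M.
pH = -log(1.95e-6) = 5.71.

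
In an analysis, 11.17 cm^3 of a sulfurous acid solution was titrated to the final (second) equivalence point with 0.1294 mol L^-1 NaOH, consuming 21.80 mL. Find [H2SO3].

n(NaOH) = 0.1294 x 0.02180 = 0.002821 mol.
At the final (second) equivalence point, 2 mol OH^- react per mol H2SO3, so n(H2SO3) = 0.002821 / 2 = 0.001410 mol.
[H2SO3] = 0.001410 / 0.01117 L = 0.126 M.

0.126 M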